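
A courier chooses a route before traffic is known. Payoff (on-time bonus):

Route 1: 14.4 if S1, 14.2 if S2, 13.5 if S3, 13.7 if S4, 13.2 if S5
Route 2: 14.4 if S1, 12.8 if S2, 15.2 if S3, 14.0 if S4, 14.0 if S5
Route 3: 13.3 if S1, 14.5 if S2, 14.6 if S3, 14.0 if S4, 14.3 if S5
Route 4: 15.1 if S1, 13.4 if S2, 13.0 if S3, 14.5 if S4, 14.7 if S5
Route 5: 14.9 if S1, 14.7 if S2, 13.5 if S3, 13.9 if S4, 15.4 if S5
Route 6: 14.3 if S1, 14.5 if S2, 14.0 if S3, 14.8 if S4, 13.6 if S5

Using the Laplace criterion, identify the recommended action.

Route 5

Row averages: Route 1=13.8, Route 2=14.08, Route 3=14.14, Route 4=14.14, Route 5=14.48, Route 6=14.24
Highest average = 14.48 → Route 5.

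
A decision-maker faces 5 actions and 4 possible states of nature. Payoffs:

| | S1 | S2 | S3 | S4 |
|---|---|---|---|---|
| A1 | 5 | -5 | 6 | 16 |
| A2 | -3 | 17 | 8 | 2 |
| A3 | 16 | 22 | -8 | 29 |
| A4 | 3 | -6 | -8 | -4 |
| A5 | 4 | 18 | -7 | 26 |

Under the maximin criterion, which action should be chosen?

Row minima: A1=-5, A2=-3, A3=-8, A4=-8, A5=-7
Best worst-case = -3 → A2.

A2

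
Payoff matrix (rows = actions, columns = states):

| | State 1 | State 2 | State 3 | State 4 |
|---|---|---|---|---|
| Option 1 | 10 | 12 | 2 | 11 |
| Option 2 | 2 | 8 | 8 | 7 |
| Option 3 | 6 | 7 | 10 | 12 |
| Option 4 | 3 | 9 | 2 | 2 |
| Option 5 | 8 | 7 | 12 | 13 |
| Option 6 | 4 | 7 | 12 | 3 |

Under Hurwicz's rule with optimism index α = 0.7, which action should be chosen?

Option 1: 0.7·12 + 0.3·2 = 9
Option 2: 0.7·8 + 0.3·2 = 6.2
Option 3: 0.7·12 + 0.3·6 = 10.2
Option 4: 0.7·9 + 0.3·2 = 6.9
Option 5: 0.7·13 + 0.3·7 = 11.2
Option 6: 0.7·12 + 0.3·3 = 9.3
Highest Hurwicz score = 11.2 → Option 5.

Option 5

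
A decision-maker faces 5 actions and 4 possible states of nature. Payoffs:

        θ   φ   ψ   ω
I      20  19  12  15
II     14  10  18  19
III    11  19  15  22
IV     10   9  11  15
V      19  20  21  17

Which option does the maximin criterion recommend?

V

Row minima: I=12, II=10, III=11, IV=9, V=17
Best worst-case = 17 → V.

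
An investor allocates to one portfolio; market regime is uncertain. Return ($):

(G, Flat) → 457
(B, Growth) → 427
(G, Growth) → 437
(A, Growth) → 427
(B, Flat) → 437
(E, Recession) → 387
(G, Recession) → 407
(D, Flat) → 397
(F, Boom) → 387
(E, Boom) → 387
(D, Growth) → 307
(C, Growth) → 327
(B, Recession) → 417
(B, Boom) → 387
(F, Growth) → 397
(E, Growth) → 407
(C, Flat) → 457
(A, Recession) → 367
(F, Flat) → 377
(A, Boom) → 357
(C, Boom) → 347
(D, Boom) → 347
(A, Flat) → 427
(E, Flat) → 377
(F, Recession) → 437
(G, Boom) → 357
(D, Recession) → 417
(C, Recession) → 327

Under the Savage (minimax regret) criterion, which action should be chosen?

Column bests: Recession=437, Flat=457, Growth=437, Boom=387.
A regrets: 70, 30, 10, 30 → max 70
B regrets: 20, 20, 10, 0 → max 20
C regrets: 110, 0, 110, 40 → max 110
D regrets: 20, 60, 130, 40 → max 130
E regrets: 50, 80, 30, 0 → max 80
F regrets: 0, 80, 40, 0 → max 80
G regrets: 30, 0, 0, 30 → max 30
Smallest max regret = 20 → B.

B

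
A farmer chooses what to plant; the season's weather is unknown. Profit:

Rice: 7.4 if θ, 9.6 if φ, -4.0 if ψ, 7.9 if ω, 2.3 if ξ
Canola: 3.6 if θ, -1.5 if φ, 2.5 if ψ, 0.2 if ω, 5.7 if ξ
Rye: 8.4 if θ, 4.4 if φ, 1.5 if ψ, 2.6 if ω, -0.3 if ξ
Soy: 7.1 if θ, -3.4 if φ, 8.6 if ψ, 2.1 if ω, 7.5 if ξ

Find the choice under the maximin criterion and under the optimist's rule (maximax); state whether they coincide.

Row minima: Rice=-4.0, Canola=-1.5, Rye=-0.3, Soy=-3.4
Best worst-case = -0.3 → Rye.
Row maxima: Rice=9.6, Canola=5.7, Rye=8.4, Soy=8.6
Best best-case = 9.6 → Rice.

maximin → Rye; maximax → Rice (disagree)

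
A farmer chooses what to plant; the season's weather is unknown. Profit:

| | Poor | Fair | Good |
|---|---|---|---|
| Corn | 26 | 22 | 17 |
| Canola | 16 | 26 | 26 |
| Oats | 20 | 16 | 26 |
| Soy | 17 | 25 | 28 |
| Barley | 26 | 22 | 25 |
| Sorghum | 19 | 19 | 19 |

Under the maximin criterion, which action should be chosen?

Row minima: Corn=17, Canola=16, Oats=16, Soy=17, Barley=22, Sorghum=19
Best worst-case = 22 → Barley.

Barley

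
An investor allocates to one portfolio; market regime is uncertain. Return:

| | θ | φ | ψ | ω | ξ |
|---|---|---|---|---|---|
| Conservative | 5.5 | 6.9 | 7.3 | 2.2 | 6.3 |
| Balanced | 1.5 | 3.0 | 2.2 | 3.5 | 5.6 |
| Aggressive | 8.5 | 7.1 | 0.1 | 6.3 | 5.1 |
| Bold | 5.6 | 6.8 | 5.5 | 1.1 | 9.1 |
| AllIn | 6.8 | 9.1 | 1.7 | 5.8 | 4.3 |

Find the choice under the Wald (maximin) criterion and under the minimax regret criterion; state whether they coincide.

Row minima: Conservative=2.2, Balanced=1.5, Aggressive=0.1, Bold=1.1, AllIn=1.7
Best worst-case = 2.2 → Conservative.
Column bests: θ=8.5, φ=9.1, ψ=7.3, ω=6.3, ξ=9.1.
Conservative regrets: 3.0, 2.2, 0.0, 4.1, 2.8 → max 4.1
Balanced regrets: 7.0, 6.1, 5.1, 2.8, 3.5 → max 7.0
Aggressive regrets: 0.0, 2.0, 7.2, 0.0, 4.0 → max 7.2
Bold regrets: 2.9, 2.3, 1.8, 5.2, 0.0 → max 5.2
AllIn regrets: 1.7, 0.0, 5.6, 0.5, 4.8 → max 5.6
Smallest max regret = 4.1 → Conservative.

maximin → Conservative; minimax regret → Conservative (agree)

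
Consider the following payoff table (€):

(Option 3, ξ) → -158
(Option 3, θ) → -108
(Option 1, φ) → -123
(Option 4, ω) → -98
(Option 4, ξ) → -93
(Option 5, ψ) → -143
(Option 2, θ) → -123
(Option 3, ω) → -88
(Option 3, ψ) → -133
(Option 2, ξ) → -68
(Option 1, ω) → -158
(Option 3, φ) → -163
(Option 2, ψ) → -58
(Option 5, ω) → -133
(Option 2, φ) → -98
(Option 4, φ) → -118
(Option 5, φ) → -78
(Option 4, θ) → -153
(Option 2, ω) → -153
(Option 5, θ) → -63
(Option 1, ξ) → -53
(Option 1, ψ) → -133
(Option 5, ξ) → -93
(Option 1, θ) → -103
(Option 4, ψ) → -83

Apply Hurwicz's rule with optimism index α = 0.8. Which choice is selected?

Option 1

Option 1: 0.8·(-53) + 0.2·(-158) = -74
Option 2: 0.8·(-58) + 0.2·(-153) = -77
Option 3: 0.8·(-88) + 0.2·(-163) = -103
Option 4: 0.8·(-83) + 0.2·(-153) = -97
Option 5: 0.8·(-63) + 0.2·(-143) = -79
Highest Hurwicz score = -74 → Option 1.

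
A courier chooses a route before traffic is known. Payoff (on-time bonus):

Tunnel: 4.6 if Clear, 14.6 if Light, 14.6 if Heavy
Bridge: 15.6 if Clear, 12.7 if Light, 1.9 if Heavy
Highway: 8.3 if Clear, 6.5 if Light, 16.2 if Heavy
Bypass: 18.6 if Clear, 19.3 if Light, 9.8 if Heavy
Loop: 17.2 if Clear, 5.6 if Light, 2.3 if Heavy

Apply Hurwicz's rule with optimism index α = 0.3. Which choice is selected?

Bypass

Tunnel: 0.3·14.6 + 0.7·4.6 = 7.6
Bridge: 0.3·15.6 + 0.7·1.9 = 6.01
Highway: 0.3·16.2 + 0.7·6.5 = 9.41
Bypass: 0.3·19.3 + 0.7·9.8 = 12.65
Loop: 0.3·17.2 + 0.7·2.3 = 6.77
Highest Hurwicz score = 12.65 → Bypass.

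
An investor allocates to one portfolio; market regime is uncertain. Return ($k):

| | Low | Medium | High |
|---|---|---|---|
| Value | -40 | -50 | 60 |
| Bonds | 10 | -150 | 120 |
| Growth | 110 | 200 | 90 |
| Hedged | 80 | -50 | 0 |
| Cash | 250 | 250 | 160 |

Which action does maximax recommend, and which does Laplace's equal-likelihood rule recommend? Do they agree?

maximax → Cash; laplace → Cash (agree)

Row maxima: Value=60, Bonds=120, Growth=200, Hedged=80, Cash=250
Best best-case = 250 → Cash.
Row averages: Value=-10, Bonds=-20/3, Growth=400/3, Hedged=10, Cash=220
Highest average = 220 → Cash.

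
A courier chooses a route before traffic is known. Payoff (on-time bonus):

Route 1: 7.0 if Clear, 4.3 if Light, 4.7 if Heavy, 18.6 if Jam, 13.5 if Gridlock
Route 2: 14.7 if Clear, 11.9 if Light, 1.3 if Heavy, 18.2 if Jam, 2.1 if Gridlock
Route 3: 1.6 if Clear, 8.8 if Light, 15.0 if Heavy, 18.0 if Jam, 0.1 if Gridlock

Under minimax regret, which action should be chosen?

Route 1

Column bests: Clear=14.7, Light=11.9, Heavy=15.0, Jam=18.6, Gridlock=13.5.
Route 1 regrets: 7.7, 7.6, 10.3, 0.0, 0.0 → max 10.3
Route 2 regrets: 0.0, 0.0, 13.7, 0.4, 11.4 → max 13.7
Route 3 regrets: 13.1, 3.1, 0.0, 0.6, 13.4 → max 13.4
Smallest max regret = 10.3 → Route 1.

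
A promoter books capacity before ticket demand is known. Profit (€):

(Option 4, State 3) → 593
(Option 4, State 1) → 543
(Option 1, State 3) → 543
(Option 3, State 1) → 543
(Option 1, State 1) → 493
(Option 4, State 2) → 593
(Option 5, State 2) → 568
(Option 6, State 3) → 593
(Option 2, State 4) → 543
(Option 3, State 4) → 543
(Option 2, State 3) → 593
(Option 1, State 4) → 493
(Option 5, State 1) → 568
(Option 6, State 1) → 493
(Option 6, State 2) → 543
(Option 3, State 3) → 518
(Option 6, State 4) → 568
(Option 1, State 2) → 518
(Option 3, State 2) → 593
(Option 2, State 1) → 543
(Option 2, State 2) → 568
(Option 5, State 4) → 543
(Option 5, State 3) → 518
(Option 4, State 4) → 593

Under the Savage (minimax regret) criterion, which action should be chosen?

Column bests: State 1=568, State 2=593, State 3=593, State 4=593.
Option 1 regrets: 75, 75, 50, 100 → max 100
Option 2 regrets: 25, 25, 0, 50 → max 50
Option 3 regrets: 25, 0, 75, 50 → max 75
Option 4 regrets: 25, 0, 0, 0 → max 25
Option 5 regrets: 0, 25, 75, 50 → max 75
Option 6 regrets: 75, 50, 0, 25 → max 75
Smallest max regret = 25 → Option 4.

Option 4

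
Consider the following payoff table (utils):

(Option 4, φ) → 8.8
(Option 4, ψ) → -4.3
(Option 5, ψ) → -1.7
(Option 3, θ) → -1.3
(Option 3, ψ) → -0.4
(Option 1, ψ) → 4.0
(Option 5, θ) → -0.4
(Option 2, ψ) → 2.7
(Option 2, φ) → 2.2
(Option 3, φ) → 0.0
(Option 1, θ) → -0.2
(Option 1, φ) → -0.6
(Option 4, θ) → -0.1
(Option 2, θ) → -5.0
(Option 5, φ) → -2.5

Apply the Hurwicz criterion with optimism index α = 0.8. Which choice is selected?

Option 4

Option 1: 0.8·4.0 + 0.2·(-0.6) = 3.08
Option 2: 0.8·2.7 + 0.2·(-5.0) = 1.16
Option 3: 0.8·0.0 + 0.2·(-1.3) = -0.26
Option 4: 0.8·8.8 + 0.2·(-4.3) = 6.18
Option 5: 0.8·(-0.4) + 0.2·(-2.5) = -0.82
Highest Hurwicz score = 6.18 → Option 4.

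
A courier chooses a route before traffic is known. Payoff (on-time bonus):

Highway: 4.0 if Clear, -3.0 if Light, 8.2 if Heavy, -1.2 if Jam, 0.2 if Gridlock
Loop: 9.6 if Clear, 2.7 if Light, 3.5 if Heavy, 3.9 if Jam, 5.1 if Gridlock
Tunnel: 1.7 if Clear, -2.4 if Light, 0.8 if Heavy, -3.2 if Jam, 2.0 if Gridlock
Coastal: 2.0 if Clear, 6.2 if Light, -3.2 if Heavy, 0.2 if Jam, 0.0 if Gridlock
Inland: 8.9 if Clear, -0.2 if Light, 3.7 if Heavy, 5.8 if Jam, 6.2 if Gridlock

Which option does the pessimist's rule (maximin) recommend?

Row minima: Highway=-3.0, Loop=2.7, Tunnel=-3.2, Coastal=-3.2, Inland=-0.2
Best worst-case = 2.7 → Loop.

Loop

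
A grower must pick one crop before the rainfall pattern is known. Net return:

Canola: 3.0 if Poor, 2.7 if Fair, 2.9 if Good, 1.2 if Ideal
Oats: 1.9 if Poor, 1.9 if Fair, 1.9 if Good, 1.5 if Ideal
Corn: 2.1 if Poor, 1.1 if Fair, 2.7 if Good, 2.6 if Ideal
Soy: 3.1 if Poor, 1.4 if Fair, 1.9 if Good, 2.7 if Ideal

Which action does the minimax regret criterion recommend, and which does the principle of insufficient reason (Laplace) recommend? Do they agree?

minimax regret → Oats; laplace → Canola (disagree)

Column bests: Poor=3.1, Fair=2.7, Good=2.9, Ideal=2.7.
Canola regrets: 0.1, 0.0, 0.0, 1.5 → max 1.5
Oats regrets: 1.2, 0.8, 1.0, 1.2 → max 1.2
Corn regrets: 1.0, 1.6, 0.2, 0.1 → max 1.6
Soy regrets: 0.0, 1.3, 1.0, 0.0 → max 1.3
Smallest max regret = 1.2 → Oats.
Row averages: Canola=2.45, Oats=1.8, Corn=2.125, Soy=2.275
Highest average = 2.45 → Canola.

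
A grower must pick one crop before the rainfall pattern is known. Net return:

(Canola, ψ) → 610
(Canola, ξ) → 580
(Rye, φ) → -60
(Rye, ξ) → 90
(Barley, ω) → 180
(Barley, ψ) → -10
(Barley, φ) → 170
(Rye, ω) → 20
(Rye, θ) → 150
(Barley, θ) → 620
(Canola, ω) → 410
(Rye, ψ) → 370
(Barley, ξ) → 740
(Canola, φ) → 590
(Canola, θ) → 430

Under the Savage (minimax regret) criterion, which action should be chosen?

Column bests: θ=620, φ=590, ψ=610, ω=410, ξ=740.
Rye regrets: 470, 650, 240, 390, 650 → max 650
Barley regrets: 0, 420, 620, 230, 0 → max 620
Canola regrets: 190, 0, 0, 0, 160 → max 190
Smallest max regret = 190 → Canola.

Canola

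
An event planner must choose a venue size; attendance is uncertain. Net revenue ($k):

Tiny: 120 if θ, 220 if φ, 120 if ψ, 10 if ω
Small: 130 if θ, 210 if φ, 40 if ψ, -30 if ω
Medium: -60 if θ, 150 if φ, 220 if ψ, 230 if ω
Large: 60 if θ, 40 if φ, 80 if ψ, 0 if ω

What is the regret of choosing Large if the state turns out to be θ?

70

Best payoff under θ is 130.
Regret = 130 − 60 = 70.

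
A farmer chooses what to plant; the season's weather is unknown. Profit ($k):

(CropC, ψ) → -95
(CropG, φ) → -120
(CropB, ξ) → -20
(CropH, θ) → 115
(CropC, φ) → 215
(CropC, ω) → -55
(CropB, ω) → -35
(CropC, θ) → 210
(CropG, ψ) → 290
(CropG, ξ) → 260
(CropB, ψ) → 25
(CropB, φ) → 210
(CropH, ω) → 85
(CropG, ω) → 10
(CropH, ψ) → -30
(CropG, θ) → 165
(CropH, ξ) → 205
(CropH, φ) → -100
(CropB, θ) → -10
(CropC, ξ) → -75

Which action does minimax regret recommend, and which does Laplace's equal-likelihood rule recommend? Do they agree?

Column bests: θ=210, φ=215, ψ=290, ω=85, ξ=260.
CropG regrets: 45, 335, 0, 75, 0 → max 335
CropC regrets: 0, 0, 385, 140, 335 → max 385
CropH regrets: 95, 315, 320, 0, 55 → max 320
CropB regrets: 220, 5, 265, 120, 280 → max 280
Smallest max regret = 280 → CropB.
Row averages: CropG=121, CropC=40, CropH=55, CropB=34
Highest average = 121 → CropG.

minimax regret → CropB; laplace → CropG (disagree)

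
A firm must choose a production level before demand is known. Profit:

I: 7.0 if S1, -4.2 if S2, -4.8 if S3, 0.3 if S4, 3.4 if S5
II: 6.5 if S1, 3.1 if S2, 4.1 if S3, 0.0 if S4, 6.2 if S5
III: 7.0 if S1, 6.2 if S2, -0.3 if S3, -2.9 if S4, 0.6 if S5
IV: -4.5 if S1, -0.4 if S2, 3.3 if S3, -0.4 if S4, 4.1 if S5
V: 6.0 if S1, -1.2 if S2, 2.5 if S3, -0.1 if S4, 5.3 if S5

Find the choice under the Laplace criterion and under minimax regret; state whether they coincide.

laplace → II; minimax regret → II (agree)

Row averages: I=0.34, II=3.98, III=2.12, IV=0.42, V=2.5
Highest average = 3.98 → II.
Column bests: S1=7.0, S2=6.2, S3=4.1, S4=0.3, S5=6.2.
I regrets: 0.0, 10.4, 8.9, 0.0, 2.8 → max 10.4
II regrets: 0.5, 3.1, 0.0, 0.3, 0.0 → max 3.1
III regrets: 0.0, 0.0, 4.4, 3.2, 5.6 → max 5.6
IV regrets: 11.5, 6.6, 0.8, 0.7, 2.1 → max 11.5
V regrets: 1.0, 7.4, 1.6, 0.4, 0.9 → max 7.4
Smallest max regret = 3.1 → II.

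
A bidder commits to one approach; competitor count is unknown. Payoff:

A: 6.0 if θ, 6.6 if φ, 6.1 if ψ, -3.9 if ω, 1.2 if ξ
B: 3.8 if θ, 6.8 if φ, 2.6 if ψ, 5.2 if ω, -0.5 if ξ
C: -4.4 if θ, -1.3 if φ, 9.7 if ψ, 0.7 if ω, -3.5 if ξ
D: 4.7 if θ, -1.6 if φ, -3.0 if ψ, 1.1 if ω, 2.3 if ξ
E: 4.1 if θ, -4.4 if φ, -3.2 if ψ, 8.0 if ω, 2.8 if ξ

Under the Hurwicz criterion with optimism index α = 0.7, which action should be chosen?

C

A: 0.7·6.6 + 0.3·(-3.9) = 3.45
B: 0.7·6.8 + 0.3·(-0.5) = 4.61
C: 0.7·9.7 + 0.3·(-4.4) = 5.47
D: 0.7·4.7 + 0.3·(-3.0) = 2.39
E: 0.7·8.0 + 0.3·(-4.4) = 4.28
Highest Hurwicz score = 5.47 → C.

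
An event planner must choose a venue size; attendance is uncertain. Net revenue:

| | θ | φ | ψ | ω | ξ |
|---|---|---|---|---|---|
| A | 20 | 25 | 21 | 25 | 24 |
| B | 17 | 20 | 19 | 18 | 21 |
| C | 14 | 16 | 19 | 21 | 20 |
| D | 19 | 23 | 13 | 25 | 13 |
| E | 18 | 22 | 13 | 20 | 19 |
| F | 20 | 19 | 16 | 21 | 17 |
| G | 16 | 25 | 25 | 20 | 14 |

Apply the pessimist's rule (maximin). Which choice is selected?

A

Row minima: A=20, B=17, C=14, D=13, E=13, F=16, G=14
Best worst-case = 20 → A.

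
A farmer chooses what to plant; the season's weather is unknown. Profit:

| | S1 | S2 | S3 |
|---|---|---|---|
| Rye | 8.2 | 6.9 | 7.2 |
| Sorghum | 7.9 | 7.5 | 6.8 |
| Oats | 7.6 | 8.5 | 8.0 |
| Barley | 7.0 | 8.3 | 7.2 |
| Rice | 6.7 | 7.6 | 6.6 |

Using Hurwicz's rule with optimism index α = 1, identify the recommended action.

Oats

Rye: 1·8.2 + 0·6.9 = 8.2
Sorghum: 1·7.9 + 0·6.8 = 7.9
Oats: 1·8.5 + 0·7.6 = 8.5
Barley: 1·8.3 + 0·7.0 = 8.3
Rice: 1·7.6 + 0·6.6 = 7.6
Highest Hurwicz score = 8.5 → Oats.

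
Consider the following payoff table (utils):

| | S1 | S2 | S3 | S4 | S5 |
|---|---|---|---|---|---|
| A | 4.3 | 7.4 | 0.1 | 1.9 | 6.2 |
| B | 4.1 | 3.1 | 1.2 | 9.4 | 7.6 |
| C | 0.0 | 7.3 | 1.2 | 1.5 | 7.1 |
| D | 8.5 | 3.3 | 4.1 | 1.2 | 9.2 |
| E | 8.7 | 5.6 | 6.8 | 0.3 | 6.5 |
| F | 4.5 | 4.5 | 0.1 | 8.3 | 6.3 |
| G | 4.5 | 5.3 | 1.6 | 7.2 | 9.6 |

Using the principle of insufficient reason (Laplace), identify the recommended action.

G

Row averages: A=3.98, B=5.08, C=3.42, D=5.26, E=5.58, F=4.74, G=5.64
Highest average = 5.64 → G.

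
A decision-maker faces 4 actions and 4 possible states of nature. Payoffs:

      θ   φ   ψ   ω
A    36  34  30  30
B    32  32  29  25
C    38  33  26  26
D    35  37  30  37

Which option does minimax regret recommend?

Column bests: θ=38, φ=37, ψ=30, ω=37.
A regrets: 2, 3, 0, 7 → max 7
B regrets: 6, 5, 1, 12 → max 12
C regrets: 0, 4, 4, 11 → max 11
D regrets: 3, 0, 0, 0 → max 3
Smallest max regret = 3 → D.

D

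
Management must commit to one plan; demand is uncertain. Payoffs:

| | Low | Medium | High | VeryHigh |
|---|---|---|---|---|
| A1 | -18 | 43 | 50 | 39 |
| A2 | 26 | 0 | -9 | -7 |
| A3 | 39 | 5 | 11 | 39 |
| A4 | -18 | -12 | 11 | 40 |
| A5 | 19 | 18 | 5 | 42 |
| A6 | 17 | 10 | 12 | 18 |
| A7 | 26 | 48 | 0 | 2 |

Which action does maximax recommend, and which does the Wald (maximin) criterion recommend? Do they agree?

maximax → A1; maximin → A6 (disagree)

Row maxima: A1=50, A2=26, A3=39, A4=40, A5=42, A6=18, A7=48
Best best-case = 50 → A1.
Row minima: A1=-18, A2=-9, A3=5, A4=-18, A5=5, A6=10, A7=0
Best worst-case = 10 → A6.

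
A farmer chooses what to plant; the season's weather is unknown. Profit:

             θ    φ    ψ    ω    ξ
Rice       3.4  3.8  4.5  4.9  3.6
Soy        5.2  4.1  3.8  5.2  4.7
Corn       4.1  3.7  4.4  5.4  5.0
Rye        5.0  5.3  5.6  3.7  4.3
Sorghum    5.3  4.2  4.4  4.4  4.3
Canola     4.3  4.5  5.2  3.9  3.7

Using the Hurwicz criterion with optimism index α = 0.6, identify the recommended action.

Rice: 0.6·4.9 + 0.4·3.4 = 4.3
Soy: 0.6·5.2 + 0.4·3.8 = 4.64
Corn: 0.6·5.4 + 0.4·3.7 = 4.72
Rye: 0.6·5.6 + 0.4·3.7 = 4.84
Sorghum: 0.6·5.3 + 0.4·4.2 = 4.86
Canola: 0.6·5.2 + 0.4·3.7 = 4.6
Highest Hurwicz score = 4.86 → Sorghum.

Sorghum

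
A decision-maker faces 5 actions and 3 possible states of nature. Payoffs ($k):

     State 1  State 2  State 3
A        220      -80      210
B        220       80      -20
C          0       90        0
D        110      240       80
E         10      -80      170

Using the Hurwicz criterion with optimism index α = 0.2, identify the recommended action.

A: 0.2·220 + 0.8·(-80) = -20
B: 0.2·220 + 0.8·(-20) = 28
C: 0.2·90 + 0.8·0 = 18
D: 0.2·240 + 0.8·80 = 112
E: 0.2·170 + 0.8·(-80) = -30
Highest Hurwicz score = 112 → D.

D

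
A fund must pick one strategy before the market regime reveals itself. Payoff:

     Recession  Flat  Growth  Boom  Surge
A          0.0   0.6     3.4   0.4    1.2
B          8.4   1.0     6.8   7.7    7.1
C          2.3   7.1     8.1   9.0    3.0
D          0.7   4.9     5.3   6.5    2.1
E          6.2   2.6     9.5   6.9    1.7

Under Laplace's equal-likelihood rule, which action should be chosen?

B

Row averages: A=1.12, B=6.2, C=5.9, D=3.9, E=5.38
Highest average = 6.2 → B.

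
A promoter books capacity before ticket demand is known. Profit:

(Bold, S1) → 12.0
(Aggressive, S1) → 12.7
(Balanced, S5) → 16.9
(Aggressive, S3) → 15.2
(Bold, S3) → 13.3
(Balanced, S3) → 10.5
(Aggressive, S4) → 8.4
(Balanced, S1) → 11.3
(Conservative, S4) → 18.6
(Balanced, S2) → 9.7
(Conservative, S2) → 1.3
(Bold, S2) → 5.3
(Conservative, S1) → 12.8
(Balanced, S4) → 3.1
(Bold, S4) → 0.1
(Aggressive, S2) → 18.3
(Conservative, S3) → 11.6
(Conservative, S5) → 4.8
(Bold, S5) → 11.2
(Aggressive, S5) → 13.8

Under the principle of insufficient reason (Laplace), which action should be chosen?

Aggressive

Row averages: Conservative=9.82, Balanced=10.3, Aggressive=13.68, Bold=8.38
Highest average = 13.68 → Aggressive.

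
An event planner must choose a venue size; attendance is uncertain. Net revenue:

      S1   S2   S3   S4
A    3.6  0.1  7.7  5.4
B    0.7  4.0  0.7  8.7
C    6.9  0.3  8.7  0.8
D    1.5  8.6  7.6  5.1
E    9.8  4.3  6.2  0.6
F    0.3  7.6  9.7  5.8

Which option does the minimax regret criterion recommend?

Column bests: S1=9.8, S2=8.6, S3=9.7, S4=8.7.
A regrets: 6.2, 8.5, 2.0, 3.3 → max 8.5
B regrets: 9.1, 4.6, 9.0, 0.0 → max 9.1
C regrets: 2.9, 8.3, 1.0, 7.9 → max 8.3
D regrets: 8.3, 0.0, 2.1, 3.6 → max 8.3
E regrets: 0.0, 4.3, 3.5, 8.1 → max 8.1
F regrets: 9.5, 1.0, 0.0, 2.9 → max 9.5
Smallest max regret = 8.1 → E.

E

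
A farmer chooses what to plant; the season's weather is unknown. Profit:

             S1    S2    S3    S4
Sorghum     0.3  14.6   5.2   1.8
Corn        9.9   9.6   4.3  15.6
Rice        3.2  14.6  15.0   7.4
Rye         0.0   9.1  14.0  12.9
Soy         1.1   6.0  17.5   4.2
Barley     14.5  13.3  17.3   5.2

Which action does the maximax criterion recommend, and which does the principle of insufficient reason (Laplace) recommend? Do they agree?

maximax → Soy; laplace → Barley (disagree)

Row maxima: Sorghum=14.6, Corn=15.6, Rice=15.0, Rye=14.0, Soy=17.5, Barley=17.3
Best best-case = 17.5 → Soy.
Row averages: Sorghum=5.475, Corn=9.85, Rice=10.05, Rye=9, Soy=7.2, Barley=12.575
Highest average = 12.575 → Barley.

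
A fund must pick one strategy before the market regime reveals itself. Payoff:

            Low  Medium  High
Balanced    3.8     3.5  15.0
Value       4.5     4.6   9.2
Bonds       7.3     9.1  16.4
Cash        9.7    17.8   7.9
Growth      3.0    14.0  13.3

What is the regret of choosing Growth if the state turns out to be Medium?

3.8

Best payoff under Medium is 17.8.
Regret = 17.8 − 14.0 = 3.8.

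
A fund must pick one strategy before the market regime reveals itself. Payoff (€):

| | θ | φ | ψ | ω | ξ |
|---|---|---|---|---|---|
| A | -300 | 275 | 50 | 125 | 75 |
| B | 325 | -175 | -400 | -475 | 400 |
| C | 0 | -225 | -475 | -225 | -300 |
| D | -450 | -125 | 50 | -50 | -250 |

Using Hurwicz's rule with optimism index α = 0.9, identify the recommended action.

B

A: 0.9·275 + 0.1·(-300) = 217.5
B: 0.9·400 + 0.1·(-475) = 312.5
C: 0.9·0 + 0.1·(-475) = -47.5
D: 0.9·50 + 0.1·(-450) = 0
Highest Hurwicz score = 312.5 → B.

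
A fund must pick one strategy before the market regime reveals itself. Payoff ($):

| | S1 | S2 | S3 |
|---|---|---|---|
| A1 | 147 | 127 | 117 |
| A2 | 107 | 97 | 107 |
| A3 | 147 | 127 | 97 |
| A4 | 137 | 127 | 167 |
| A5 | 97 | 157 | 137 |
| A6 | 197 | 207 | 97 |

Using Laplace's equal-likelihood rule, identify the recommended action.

A6

Row averages: A1=391/3, A2=311/3, A3=371/3, A4=431/3, A5=391/3, A6=167
Highest average = 167 → A6.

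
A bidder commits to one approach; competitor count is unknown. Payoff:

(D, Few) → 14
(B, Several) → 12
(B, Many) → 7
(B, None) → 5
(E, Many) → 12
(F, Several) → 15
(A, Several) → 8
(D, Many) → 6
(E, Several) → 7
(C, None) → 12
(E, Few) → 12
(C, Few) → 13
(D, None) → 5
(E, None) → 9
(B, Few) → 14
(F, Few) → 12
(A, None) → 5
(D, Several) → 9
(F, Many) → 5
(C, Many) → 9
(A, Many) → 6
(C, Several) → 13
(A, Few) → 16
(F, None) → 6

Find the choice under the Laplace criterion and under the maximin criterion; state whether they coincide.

Row averages: A=8.75, B=9.5, C=11.75, D=8.5, E=10, F=9.5
Highest average = 11.75 → C.
Row minima: A=5, B=5, C=9, D=5, E=7, F=5
Best worst-case = 9 → C.

laplace → C; maximin → C (agree)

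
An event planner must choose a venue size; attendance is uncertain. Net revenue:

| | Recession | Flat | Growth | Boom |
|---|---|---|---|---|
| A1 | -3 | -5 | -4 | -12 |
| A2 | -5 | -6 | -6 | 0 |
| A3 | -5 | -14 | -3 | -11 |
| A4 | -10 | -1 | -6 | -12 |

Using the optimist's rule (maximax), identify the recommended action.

Row maxima: A1=-3, A2=0, A3=-3, A4=-1
Best best-case = 0 → A2.

A2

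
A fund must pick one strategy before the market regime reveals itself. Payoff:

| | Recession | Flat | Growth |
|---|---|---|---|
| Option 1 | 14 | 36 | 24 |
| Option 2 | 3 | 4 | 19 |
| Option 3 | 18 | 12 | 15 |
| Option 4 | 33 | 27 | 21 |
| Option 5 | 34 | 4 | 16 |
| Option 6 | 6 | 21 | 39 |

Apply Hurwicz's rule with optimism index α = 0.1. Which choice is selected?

Option 4

Option 1: 0.1·36 + 0.9·14 = 16.2
Option 2: 0.1·19 + 0.9·3 = 4.6
Option 3: 0.1·18 + 0.9·12 = 12.6
Option 4: 0.1·33 + 0.9·21 = 22.2
Option 5: 0.1·34 + 0.9·4 = 7
Option 6: 0.1·39 + 0.9·6 = 9.3
Highest Hurwicz score = 22.2 → Option 4.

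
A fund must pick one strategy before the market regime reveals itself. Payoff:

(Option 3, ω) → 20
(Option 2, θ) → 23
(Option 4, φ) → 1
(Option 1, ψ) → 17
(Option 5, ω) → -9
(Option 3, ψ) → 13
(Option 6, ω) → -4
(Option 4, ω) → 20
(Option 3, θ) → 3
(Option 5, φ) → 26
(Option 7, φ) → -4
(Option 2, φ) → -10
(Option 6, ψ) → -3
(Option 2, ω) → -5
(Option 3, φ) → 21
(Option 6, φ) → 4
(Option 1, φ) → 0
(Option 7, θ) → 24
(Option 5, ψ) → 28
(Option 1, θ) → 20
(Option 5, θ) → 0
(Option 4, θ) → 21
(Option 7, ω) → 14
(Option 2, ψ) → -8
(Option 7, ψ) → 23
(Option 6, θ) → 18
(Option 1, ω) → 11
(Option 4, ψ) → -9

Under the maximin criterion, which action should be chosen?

Row minima: Option 1=0, Option 2=-10, Option 3=3, Option 4=-9, Option 5=-9, Option 6=-4, Option 7=-4
Best worst-case = 3 → Option 3.

Option 3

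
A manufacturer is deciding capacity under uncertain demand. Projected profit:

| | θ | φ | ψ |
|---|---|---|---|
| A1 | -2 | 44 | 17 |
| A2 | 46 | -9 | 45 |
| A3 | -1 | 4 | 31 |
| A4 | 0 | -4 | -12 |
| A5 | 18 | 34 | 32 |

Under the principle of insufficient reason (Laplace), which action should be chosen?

Row averages: A1=59/3, A2=82/3, A3=34/3, A4=-16/3, A5=28
Highest average = 28 → A5.

A5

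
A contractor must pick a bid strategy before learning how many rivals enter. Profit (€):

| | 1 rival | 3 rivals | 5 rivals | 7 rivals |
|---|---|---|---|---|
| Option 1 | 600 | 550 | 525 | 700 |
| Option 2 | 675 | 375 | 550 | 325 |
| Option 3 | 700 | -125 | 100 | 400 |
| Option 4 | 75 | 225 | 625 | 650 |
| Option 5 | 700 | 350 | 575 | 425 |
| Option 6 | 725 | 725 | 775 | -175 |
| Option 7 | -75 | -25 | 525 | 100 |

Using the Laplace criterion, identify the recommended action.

Row averages: Option 1=593.75, Option 2=481.25, Option 3=268.75, Option 4=393.75, Option 5=512.5, Option 6=512.5, Option 7=131.25
Highest average = 593.75 → Option 1.

Option 1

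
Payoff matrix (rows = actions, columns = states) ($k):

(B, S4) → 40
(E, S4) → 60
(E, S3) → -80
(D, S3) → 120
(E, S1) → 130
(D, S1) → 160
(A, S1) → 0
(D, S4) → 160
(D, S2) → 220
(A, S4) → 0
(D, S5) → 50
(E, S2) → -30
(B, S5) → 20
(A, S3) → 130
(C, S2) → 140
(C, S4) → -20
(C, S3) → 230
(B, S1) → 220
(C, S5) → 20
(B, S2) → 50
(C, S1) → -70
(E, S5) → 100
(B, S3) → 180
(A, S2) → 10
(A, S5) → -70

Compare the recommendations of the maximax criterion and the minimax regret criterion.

Row maxima: A=130, B=220, C=230, D=220, E=130
Best best-case = 230 → C.
Column bests: S1=220, S2=220, S3=230, S4=160, S5=100.
A regrets: 220, 210, 100, 160, 170 → max 220
B regrets: 0, 170, 50, 120, 80 → max 170
C regrets: 290, 80, 0, 180, 80 → max 290
D regrets: 60, 0, 110, 0, 50 → max 110
E regrets: 90, 250, 310, 100, 0 → max 310
Smallest max regret = 110 → D.

maximax → C; minimax regret → D (disagree)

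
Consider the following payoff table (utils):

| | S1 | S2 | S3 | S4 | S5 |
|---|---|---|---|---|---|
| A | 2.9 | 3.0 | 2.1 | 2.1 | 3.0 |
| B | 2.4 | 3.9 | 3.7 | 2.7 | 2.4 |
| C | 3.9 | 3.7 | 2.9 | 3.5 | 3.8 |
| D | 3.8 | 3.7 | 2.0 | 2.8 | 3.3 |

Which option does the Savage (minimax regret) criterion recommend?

C

Column bests: S1=3.9, S2=3.9, S3=3.7, S4=3.5, S5=3.8.
A regrets: 1.0, 0.9, 1.6, 1.4, 0.8 → max 1.6
B regrets: 1.5, 0.0, 0.0, 0.8, 1.4 → max 1.5
C regrets: 0.0, 0.2, 0.8, 0.0, 0.0 → max 0.8
D regrets: 0.1, 0.2, 1.7, 0.7, 0.5 → max 1.7
Smallest max regret = 0.8 → C.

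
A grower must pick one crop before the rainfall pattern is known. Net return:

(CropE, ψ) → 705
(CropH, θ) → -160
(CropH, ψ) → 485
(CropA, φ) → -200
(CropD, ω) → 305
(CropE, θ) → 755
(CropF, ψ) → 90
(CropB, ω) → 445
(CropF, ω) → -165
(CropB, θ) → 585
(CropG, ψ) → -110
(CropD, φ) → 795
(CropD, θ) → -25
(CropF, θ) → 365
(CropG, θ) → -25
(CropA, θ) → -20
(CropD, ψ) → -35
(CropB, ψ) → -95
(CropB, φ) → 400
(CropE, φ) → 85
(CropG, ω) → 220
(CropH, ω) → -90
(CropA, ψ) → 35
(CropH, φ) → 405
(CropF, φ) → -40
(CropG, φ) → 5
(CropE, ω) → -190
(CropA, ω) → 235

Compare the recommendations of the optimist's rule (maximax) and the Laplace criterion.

maximax → CropD; laplace → CropE (disagree)

Row maxima: CropA=235, CropH=485, CropF=365, CropD=795, CropG=220, CropE=755, CropB=585
Best best-case = 795 → CropD.
Row averages: CropA=12.5, CropH=160, CropF=62.5, CropD=260, CropG=22.5, CropE=338.75, CropB=333.75
Highest average = 338.75 → CropE.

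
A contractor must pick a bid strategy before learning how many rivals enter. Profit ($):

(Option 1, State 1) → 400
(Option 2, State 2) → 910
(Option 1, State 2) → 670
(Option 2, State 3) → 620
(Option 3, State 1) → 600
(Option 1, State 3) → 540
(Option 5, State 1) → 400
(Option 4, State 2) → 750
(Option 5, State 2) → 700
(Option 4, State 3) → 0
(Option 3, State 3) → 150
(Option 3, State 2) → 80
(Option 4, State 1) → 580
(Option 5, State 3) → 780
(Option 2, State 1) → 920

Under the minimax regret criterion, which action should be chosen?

Option 2

Column bests: State 1=920, State 2=910, State 3=780.
Option 1 regrets: 520, 240, 240 → max 520
Option 2 regrets: 0, 0, 160 → max 160
Option 3 regrets: 320, 830, 630 → max 830
Option 4 regrets: 340, 160, 780 → max 780
Option 5 regrets: 520, 210, 0 → max 520
Smallest max regret = 160 → Option 2.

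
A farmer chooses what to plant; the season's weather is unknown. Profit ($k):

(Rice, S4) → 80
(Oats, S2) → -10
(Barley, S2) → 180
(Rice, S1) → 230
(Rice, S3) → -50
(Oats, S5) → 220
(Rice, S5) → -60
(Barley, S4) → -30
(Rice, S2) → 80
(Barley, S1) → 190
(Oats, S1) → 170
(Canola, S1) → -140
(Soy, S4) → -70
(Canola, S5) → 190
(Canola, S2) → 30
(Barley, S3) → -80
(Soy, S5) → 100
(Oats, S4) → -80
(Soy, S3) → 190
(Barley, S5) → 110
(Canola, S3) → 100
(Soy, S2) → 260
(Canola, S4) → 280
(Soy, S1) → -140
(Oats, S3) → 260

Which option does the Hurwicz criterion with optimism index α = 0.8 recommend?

Canola: 0.8·280 + 0.2·(-140) = 196
Oats: 0.8·260 + 0.2·(-80) = 192
Barley: 0.8·190 + 0.2·(-80) = 136
Soy: 0.8·260 + 0.2·(-140) = 180
Rice: 0.8·230 + 0.2·(-60) = 172
Highest Hurwicz score = 196 → Canola.

Canola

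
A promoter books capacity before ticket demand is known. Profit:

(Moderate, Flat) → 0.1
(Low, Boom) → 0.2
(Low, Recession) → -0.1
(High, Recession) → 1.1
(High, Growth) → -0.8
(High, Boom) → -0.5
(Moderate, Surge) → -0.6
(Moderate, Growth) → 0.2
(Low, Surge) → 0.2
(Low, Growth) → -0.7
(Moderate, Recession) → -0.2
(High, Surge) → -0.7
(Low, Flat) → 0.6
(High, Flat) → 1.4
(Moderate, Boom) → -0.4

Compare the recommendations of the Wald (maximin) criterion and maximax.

Row minima: Low=-0.7, Moderate=-0.6, High=-0.8
Best worst-case = -0.6 → Moderate.
Row maxima: Low=0.6, Moderate=0.2, High=1.4
Best best-case = 1.4 → High.

maximin → Moderate; maximax → High (disagree)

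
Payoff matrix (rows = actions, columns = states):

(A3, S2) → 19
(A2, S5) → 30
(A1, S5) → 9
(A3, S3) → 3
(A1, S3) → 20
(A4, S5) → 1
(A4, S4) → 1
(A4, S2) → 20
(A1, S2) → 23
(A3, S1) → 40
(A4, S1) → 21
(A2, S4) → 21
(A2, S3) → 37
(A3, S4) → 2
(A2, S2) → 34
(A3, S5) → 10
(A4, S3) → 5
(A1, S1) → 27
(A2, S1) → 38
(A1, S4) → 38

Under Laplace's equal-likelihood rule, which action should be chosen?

Row averages: A1=23.4, A2=32, A3=14.8, A4=9.6
Highest average = 32 → A2.

A2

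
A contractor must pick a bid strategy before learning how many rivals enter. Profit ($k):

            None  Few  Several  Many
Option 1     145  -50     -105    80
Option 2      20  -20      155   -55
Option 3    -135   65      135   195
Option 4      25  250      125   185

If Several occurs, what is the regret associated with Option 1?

260

Best payoff under Several is 155.
Regret = 155 − (-105) = 260.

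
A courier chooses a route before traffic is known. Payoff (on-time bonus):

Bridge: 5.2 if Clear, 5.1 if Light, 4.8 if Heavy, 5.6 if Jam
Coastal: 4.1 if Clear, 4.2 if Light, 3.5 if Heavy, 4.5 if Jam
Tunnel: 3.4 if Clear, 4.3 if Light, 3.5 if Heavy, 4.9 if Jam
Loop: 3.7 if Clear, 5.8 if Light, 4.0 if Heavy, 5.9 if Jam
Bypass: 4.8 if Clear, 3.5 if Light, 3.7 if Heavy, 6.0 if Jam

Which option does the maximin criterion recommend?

Bridge

Row minima: Bridge=4.8, Coastal=3.5, Tunnel=3.4, Loop=3.7, Bypass=3.5
Best worst-case = 4.8 → Bridge.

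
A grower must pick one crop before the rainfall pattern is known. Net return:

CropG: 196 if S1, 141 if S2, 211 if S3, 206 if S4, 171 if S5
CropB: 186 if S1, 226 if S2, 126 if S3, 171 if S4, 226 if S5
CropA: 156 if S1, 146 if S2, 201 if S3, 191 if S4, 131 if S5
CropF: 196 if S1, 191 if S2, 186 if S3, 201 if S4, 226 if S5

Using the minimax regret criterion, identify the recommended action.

Column bests: S1=196, S2=226, S3=211, S4=206, S5=226.
CropG regrets: 0, 85, 0, 0, 55 → max 85
CropB regrets: 10, 0, 85, 35, 0 → max 85
CropA regrets: 40, 80, 10, 15, 95 → max 95
CropF regrets: 0, 35, 25, 5, 0 → max 35
Smallest max regret = 35 → CropF.

CropF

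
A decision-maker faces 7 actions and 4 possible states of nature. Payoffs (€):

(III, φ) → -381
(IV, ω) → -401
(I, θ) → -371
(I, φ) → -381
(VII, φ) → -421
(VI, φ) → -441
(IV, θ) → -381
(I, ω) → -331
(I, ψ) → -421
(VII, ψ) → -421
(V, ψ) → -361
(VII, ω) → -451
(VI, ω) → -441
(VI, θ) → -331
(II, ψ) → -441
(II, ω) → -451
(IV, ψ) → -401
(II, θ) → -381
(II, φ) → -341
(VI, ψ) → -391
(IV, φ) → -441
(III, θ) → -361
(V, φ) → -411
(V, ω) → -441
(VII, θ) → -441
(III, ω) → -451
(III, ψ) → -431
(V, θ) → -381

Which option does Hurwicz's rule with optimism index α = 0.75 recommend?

I

I: 0.75·(-331) + 0.25·(-421) = -353.5
II: 0.75·(-341) + 0.25·(-451) = -368.5
III: 0.75·(-361) + 0.25·(-451) = -383.5
IV: 0.75·(-381) + 0.25·(-441) = -396
V: 0.75·(-361) + 0.25·(-441) = -381
VI: 0.75·(-331) + 0.25·(-441) = -358.5
VII: 0.75·(-421) + 0.25·(-451) = -428.5
Highest Hurwicz score = -353.5 → I.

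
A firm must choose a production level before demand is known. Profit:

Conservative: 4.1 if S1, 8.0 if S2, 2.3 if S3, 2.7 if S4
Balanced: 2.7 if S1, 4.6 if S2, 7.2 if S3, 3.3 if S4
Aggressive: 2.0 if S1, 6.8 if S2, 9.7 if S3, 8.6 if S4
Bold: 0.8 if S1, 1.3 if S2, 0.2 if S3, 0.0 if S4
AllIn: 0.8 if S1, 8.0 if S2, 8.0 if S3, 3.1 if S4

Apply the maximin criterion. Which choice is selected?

Row minima: Conservative=2.3, Balanced=2.7, Aggressive=2.0, Bold=0.0, AllIn=0.8
Best worst-case = 2.7 → Balanced.

Balanced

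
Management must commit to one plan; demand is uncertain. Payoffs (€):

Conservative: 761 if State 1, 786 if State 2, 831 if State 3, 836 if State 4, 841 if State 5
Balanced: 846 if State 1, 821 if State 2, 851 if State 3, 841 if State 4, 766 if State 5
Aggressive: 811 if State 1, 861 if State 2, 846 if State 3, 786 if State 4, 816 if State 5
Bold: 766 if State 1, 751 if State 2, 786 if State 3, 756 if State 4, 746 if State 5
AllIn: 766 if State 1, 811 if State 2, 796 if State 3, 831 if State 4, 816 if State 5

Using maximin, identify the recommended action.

Row minima: Conservative=761, Balanced=766, Aggressive=786, Bold=746, AllIn=766
Best worst-case = 786 → Aggressive.

Aggressive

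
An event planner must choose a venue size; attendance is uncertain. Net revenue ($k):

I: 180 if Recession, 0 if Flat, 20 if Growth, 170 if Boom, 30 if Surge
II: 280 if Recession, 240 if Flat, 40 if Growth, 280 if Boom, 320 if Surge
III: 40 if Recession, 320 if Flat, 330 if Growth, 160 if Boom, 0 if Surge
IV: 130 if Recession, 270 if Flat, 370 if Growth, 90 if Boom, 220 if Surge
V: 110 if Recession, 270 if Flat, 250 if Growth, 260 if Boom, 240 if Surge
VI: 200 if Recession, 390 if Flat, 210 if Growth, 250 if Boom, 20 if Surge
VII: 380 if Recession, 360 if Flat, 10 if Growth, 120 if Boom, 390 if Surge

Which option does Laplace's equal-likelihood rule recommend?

Row averages: I=80, II=232, III=170, IV=216, V=226, VI=214, VII=252
Highest average = 252 → VII.

VII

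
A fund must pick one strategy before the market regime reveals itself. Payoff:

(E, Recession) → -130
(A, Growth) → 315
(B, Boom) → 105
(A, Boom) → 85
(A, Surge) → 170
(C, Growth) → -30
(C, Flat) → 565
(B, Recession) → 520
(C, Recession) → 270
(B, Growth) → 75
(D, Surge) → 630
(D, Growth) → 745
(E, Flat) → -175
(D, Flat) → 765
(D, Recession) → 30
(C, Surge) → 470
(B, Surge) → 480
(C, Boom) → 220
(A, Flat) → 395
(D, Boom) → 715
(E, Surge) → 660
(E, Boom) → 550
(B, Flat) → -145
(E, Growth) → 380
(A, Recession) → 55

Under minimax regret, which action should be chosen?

D

Column bests: Recession=520, Flat=765, Growth=745, Boom=715, Surge=660.
A regrets: 465, 370, 430, 630, 490 → max 630
B regrets: 0, 910, 670, 610, 180 → max 910
C regrets: 250, 200, 775, 495, 190 → max 775
D regrets: 490, 0, 0, 0, 30 → max 490
E regrets: 650, 940, 365, 165, 0 → max 940
Smallest max regret = 490 → D.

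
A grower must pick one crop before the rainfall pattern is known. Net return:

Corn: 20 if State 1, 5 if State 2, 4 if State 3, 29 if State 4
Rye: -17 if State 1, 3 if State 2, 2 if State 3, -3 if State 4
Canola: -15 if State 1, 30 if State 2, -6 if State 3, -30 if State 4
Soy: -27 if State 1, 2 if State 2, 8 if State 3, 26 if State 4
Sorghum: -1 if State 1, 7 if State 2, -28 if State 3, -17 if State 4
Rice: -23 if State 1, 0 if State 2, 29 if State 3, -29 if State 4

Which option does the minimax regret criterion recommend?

Column bests: State 1=20, State 2=30, State 3=29, State 4=29.
Corn regrets: 0, 25, 25, 0 → max 25
Rye regrets: 37, 27, 27, 32 → max 37
Canola regrets: 35, 0, 35, 59 → max 59
Soy regrets: 47, 28, 21, 3 → max 47
Sorghum regrets: 21, 23, 57, 46 → max 57
Rice regrets: 43, 30, 0, 58 → max 58
Smallest max regret = 25 → Corn.

Corn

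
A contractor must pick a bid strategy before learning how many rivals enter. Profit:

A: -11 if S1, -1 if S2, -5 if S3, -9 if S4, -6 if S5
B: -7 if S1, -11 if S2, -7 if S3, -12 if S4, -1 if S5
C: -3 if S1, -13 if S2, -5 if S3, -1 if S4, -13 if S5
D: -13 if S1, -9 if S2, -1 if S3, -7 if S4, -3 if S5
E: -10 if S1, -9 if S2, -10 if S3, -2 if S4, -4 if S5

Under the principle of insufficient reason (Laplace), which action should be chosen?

Row averages: A=-6.4, B=-7.6, C=-7, D=-6.6, E=-7
Highest average = -6.4 → A.

A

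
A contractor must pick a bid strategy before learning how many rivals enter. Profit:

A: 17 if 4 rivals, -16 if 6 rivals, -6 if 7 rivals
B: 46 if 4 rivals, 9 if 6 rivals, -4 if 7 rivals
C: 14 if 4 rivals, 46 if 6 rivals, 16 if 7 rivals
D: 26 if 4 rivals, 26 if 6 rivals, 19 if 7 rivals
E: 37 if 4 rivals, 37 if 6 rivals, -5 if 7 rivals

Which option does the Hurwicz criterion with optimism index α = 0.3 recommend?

A: 0.3·17 + 0.7·(-16) = -6.1
B: 0.3·46 + 0.7·(-4) = 11
C: 0.3·46 + 0.7·14 = 23.6
D: 0.3·26 + 0.7·19 = 21.1
E: 0.3·37 + 0.7·(-5) = 7.6
Highest Hurwicz score = 23.6 → C.

C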